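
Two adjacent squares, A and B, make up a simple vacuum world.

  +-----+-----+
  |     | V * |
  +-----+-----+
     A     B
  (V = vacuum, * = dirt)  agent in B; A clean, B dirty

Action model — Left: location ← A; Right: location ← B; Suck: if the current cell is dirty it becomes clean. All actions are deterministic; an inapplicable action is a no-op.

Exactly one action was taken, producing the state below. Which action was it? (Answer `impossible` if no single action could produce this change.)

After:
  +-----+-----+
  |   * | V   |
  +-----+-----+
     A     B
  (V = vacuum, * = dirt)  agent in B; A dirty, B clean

try  Left: in A — A clean, B dirty
try Right: in B — A clean, B dirty
try  Suck: in B — A clean, B clean
no single action produces the after-state

impossible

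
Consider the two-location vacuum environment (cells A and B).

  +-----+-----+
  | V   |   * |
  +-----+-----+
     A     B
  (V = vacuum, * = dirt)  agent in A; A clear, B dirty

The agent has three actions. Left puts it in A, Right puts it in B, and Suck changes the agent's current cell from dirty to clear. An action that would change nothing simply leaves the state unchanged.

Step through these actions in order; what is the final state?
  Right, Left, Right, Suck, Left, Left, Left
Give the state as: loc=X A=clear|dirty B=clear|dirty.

[1] after Right: loc=B A=clear B=dirty
[2] after Left: loc=A A=clear B=dirty
[3] after Right: loc=B A=clear B=dirty
[4] after Suck: loc=B A=clear B=clear
[5] after Left: loc=A A=clear B=clear
[6] after Left: loc=A A=clear B=clear
[7] after Left: loc=A A=clear B=clear

loc=A A=clear B=clear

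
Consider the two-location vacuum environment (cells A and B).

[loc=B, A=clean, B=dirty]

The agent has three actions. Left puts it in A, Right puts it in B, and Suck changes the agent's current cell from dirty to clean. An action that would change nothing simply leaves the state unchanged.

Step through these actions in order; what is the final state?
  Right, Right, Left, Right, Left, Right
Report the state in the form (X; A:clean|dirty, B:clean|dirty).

(B; A:clean, B:dirty)

step 1/6 (Right): (B; A:clean, B:dirty)
step 2/6 (Right): (B; A:clean, B:dirty)
step 3/6 (Left): (A; A:clean, B:dirty)
step 4/6 (Right): (B; A:clean, B:dirty)
step 5/6 (Left): (A; A:clean, B:dirty)
step 6/6 (Right): (B; A:clean, B:dirty)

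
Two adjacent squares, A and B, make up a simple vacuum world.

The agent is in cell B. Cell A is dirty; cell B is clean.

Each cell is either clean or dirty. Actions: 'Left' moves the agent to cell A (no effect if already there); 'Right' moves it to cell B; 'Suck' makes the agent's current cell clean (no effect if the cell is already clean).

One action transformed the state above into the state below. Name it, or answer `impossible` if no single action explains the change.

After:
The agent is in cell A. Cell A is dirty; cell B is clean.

try  Left: in A — A dirty, B clean  ← match
try Right: in B — A dirty, B clean
try  Suck: in B — A dirty, B clean

Left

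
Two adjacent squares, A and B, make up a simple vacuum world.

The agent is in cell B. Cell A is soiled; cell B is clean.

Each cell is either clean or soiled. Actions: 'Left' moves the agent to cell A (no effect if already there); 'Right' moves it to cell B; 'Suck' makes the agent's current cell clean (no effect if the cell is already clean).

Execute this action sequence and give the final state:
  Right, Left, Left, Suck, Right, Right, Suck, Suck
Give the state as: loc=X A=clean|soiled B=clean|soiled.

1. Right → loc=B A=soiled B=clean
2. Left → loc=A A=soiled B=clean
3. Left → loc=A A=soiled B=clean
4. Suck → loc=A A=clean B=clean
5. Right → loc=B A=clean B=clean
6. Right → loc=B A=clean B=clean
7. Suck → loc=B A=clean B=clean
8. Suck → loc=B A=clean B=clean

loc=B A=clean B=clean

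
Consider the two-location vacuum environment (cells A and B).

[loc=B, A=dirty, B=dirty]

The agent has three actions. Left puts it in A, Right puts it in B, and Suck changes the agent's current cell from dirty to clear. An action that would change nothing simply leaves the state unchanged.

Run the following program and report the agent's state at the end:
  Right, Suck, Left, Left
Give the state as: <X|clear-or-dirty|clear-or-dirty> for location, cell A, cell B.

<A|dirty|clear>

Right (#1): <B|dirty|dirty>
Suck (#2): <B|dirty|clear>
Left (#3): <A|dirty|clear>
Left (#4): <A|dirty|clear>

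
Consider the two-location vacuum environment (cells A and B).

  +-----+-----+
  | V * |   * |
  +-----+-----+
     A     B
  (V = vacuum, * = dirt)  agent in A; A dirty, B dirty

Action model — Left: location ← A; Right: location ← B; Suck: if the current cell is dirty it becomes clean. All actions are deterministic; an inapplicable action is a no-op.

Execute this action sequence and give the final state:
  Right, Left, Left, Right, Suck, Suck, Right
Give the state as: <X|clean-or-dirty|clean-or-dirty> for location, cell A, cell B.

<B|dirty|clean>

[1] after Right: <B|dirty|dirty>
[2] after Left: <A|dirty|dirty>
[3] after Left: <A|dirty|dirty>
[4] after Right: <B|dirty|dirty>
[5] after Suck: <B|dirty|clean>
[6] after Suck: <B|dirty|clean>
[7] after Right: <B|dirty|clean>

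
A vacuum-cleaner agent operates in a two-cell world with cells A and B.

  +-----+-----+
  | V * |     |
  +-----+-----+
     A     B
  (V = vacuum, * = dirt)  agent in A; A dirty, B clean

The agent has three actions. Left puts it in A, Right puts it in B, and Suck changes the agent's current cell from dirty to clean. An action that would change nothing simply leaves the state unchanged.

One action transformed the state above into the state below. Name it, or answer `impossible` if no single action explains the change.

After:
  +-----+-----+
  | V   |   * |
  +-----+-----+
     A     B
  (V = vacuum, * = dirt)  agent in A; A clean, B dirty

try  Left: (A; A:dirty, B:clean)
try Right: (B; A:dirty, B:clean)
try  Suck: (A; A:clean, B:clean)
no single action produces the after-state

impossible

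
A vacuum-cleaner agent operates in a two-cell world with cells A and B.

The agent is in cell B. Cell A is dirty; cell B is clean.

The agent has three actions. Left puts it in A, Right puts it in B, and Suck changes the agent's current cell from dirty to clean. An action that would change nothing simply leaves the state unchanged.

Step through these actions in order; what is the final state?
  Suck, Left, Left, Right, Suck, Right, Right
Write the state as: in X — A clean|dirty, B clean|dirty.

in B — A dirty, B clean

1. Suck → in B — A dirty, B clean
2. Left → in A — A dirty, B clean
3. Left → in A — A dirty, B clean
4. Right → in B — A dirty, B clean
5. Suck → in B — A dirty, B clean
6. Right → in B — A dirty, B clean
7. Right → in B — A dirty, B clean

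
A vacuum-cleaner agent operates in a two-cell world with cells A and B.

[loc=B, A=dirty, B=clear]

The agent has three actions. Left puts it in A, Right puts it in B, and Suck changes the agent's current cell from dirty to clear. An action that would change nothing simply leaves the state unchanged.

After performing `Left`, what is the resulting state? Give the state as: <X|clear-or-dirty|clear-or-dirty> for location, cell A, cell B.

<A|dirty|clear>

start: <B|dirty|clear>
t=1 Left ⇒ <A|dirty|clear>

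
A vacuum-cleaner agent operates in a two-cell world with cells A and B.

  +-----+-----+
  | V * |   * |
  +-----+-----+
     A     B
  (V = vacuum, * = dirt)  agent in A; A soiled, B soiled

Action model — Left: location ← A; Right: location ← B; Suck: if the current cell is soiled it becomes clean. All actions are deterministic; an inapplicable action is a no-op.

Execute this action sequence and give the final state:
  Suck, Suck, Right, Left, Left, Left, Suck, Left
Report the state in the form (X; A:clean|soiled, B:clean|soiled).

(A; A:clean, B:soiled)

Suck (#1): (A; A:clean, B:soiled)
Suck (#2): (A; A:clean, B:soiled)
Right (#3): (B; A:clean, B:soiled)
Left (#4): (A; A:clean, B:soiled)
Left (#5): (A; A:clean, B:soiled)
Left (#6): (A; A:clean, B:soiled)
Suck (#7): (A; A:clean, B:soiled)
Left (#8): (A; A:clean, B:soiled)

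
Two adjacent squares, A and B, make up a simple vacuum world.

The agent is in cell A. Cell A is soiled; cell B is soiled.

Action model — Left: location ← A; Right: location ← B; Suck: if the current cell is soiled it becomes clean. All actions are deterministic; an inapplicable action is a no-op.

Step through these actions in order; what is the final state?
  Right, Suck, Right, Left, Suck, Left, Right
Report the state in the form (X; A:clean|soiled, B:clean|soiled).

1. Right → (B; A:soiled, B:soiled)
2. Suck → (B; A:soiled, B:clean)
3. Right → (B; A:soiled, B:clean)
4. Left → (A; A:soiled, B:clean)
5. Suck → (A; A:clean, B:clean)
6. Left → (A; A:clean, B:clean)
7. Right → (B; A:clean, B:clean)

(B; A:clean, B:clean)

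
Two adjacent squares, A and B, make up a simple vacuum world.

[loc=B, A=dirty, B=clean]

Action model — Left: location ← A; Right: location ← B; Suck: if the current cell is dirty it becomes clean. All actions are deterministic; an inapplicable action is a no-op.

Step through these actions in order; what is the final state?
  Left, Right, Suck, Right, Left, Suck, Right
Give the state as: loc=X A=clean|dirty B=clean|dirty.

loc=B A=clean B=clean

t=1 Left ⇒ loc=A A=dirty B=clean
t=2 Right ⇒ loc=B A=dirty B=clean
t=3 Suck ⇒ loc=B A=dirty B=clean
t=4 Right ⇒ loc=B A=dirty B=clean
t=5 Left ⇒ loc=A A=dirty B=clean
t=6 Suck ⇒ loc=A A=clean B=clean
t=7 Right ⇒ loc=B A=clean B=clean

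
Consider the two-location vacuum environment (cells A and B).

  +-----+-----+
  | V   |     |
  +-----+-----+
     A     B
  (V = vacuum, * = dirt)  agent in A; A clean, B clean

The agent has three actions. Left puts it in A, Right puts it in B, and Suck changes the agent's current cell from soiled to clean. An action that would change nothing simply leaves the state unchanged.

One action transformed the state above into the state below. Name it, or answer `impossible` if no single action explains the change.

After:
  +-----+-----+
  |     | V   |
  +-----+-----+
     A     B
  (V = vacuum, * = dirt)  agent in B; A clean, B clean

Right

try  Left: <A|clean|clean>
try Right: <B|clean|clean>  ← match
try  Suck: <A|clean|clean>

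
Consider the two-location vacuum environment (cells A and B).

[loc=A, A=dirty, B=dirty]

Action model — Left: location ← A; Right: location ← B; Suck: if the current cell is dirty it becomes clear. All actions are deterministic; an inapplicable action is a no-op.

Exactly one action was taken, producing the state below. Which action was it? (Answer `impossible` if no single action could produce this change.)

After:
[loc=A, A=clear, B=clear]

try  Left: loc=A A=dirty B=dirty
try Right: loc=B A=dirty B=dirty
try  Suck: loc=A A=clear B=dirty
no single action produces the after-state

impossible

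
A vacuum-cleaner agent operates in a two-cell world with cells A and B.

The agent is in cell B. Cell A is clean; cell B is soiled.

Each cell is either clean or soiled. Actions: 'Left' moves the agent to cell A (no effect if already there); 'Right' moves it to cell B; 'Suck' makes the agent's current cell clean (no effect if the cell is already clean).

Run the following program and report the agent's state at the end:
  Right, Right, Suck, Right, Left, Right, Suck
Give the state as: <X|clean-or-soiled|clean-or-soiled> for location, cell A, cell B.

<B|clean|clean>

[1] after Right: <B|clean|soiled>
[2] after Right: <B|clean|soiled>
[3] after Suck: <B|clean|clean>
[4] after Right: <B|clean|clean>
[5] after Left: <A|clean|clean>
[6] after Right: <B|clean|clean>
[7] after Suck: <B|clean|clean>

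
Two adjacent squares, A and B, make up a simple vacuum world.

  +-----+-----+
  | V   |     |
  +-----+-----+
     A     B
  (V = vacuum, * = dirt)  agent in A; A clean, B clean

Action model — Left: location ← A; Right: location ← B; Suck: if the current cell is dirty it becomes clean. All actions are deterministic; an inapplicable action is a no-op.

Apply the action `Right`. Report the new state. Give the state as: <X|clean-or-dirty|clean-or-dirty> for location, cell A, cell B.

<B|clean|clean>

start: <A|clean|clean>
t=1 Right ⇒ <B|clean|clean>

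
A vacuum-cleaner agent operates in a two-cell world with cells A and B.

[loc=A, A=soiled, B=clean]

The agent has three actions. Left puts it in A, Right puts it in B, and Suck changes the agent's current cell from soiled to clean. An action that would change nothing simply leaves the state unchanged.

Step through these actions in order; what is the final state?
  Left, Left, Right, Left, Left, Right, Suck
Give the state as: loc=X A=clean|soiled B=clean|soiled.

loc=B A=soiled B=clean

[1] after Left: loc=A A=soiled B=clean
[2] after Left: loc=A A=soiled B=clean
[3] after Right: loc=B A=soiled B=clean
[4] after Left: loc=A A=soiled B=clean
[5] after Left: loc=A A=soiled B=clean
[6] after Right: loc=B A=soiled B=clean
[7] after Suck: loc=B A=soiled B=clean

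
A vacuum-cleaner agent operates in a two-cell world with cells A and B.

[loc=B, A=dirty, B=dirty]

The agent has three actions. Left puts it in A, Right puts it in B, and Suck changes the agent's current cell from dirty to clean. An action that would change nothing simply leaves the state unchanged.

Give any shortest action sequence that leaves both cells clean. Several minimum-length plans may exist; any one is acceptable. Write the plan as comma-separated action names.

t=1 Suck ⇒ loc=B A=dirty B=clean
t=2 Left ⇒ loc=A A=dirty B=clean
t=3 Suck ⇒ loc=A A=clean B=clean
min 3: Suck B + move + Suck A

Suck, Left, Suck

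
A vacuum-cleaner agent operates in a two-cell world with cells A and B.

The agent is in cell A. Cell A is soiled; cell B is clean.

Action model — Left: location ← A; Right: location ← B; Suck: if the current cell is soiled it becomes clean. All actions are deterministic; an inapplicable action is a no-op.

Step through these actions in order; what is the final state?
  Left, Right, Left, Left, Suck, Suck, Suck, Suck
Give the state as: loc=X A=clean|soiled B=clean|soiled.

[1] after Left: loc=A A=soiled B=clean
[2] after Right: loc=B A=soiled B=clean
[3] after Left: loc=A A=soiled B=clean
[4] after Left: loc=A A=soiled B=clean
[5] after Suck: loc=A A=clean B=clean
[6] after Suck: loc=A A=clean B=clean
[7] after Suck: loc=A A=clean B=clean
[8] after Suck: loc=A A=clean B=clean

loc=A A=clean B=clean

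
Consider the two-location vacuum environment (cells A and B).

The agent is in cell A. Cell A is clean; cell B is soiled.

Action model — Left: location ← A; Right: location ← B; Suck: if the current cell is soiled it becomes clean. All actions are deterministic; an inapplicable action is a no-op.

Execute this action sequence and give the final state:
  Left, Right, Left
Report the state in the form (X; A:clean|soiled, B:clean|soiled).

step 1/3 (Left): (A; A:clean, B:soiled)
step 2/3 (Right): (B; A:clean, B:soiled)
step 3/3 (Left): (A; A:clean, B:soiled)

(A; A:clean, B:soiled)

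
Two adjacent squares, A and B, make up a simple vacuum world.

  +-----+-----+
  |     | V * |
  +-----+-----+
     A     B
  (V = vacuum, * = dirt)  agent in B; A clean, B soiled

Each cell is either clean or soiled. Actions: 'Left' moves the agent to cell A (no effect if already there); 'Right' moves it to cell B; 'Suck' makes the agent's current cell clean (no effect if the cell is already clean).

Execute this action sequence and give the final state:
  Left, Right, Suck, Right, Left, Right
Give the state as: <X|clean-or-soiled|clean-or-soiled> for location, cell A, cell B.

1. Left → <A|clean|soiled>
2. Right → <B|clean|soiled>
3. Suck → <B|clean|clean>
4. Right → <B|clean|clean>
5. Left → <A|clean|clean>
6. Right → <B|clean|clean>

<B|clean|clean>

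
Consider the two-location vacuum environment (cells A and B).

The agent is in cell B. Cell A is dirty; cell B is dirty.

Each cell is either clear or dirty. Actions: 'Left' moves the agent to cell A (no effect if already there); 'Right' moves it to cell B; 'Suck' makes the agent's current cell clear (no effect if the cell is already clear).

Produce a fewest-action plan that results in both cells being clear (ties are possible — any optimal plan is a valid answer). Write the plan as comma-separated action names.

Suck, Left, Suck

t=1 Suck ⇒ in B — A dirty, B clear
t=2 Left ⇒ in A — A dirty, B clear
t=3 Suck ⇒ in A — A clear, B clear
min 3: Suck B + move + Suck A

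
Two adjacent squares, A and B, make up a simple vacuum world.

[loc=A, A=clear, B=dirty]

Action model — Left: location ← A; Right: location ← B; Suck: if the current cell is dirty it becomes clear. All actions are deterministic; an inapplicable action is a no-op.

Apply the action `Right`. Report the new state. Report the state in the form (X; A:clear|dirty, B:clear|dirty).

(B; A:clear, B:dirty)

start: (A; A:clear, B:dirty)
1) do Right; now (B; A:clear, B:dirty)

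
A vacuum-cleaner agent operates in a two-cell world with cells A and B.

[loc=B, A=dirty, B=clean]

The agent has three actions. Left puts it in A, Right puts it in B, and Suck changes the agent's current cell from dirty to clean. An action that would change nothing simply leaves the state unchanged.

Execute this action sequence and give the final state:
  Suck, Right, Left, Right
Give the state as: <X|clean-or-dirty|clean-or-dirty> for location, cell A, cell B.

<B|dirty|clean>

Suck (#1): <B|dirty|clean>
Right (#2): <B|dirty|clean>
Left (#3): <A|dirty|clean>
Right (#4): <B|dirty|clean>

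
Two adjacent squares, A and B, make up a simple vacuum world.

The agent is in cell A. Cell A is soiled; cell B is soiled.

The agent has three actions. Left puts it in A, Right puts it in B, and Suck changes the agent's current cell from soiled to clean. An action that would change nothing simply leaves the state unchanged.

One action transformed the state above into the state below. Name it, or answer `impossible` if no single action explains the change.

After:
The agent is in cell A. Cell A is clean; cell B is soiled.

try  Left: <A|soiled|soiled>
try Right: <B|soiled|soiled>
try  Suck: <A|clean|soiled>  ← match

Suck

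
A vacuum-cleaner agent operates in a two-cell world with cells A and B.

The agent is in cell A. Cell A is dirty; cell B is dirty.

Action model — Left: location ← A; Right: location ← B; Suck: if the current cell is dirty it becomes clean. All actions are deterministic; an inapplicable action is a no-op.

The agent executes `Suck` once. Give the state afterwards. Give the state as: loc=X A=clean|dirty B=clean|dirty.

start: loc=A A=dirty B=dirty
Suck (#1): loc=A A=clean B=dirty

loc=A A=clean B=dirty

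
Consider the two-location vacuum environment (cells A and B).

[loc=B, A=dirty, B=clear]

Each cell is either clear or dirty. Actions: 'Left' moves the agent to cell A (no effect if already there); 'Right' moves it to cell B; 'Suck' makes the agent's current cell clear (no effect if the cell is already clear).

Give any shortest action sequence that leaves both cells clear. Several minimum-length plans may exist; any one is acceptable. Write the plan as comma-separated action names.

1. Left → in A — A dirty, B clear
2. Suck → in A — A clear, B clear
min 2: go A then Suck

Left, Suck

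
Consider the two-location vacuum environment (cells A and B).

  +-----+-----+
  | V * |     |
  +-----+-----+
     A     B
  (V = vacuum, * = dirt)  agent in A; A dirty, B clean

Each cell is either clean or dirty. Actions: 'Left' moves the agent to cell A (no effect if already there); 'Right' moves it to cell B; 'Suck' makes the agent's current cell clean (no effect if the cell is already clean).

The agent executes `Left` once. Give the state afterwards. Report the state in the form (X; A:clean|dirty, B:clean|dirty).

start: (A; A:dirty, B:clean)
step 1/1 (Left): (A; A:dirty, B:clean)

(A; A:dirty, B:clean)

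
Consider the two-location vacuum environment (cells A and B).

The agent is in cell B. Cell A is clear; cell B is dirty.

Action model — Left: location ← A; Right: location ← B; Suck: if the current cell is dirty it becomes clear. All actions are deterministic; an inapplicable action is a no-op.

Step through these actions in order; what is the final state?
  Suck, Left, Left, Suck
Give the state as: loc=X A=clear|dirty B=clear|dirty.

[1] after Suck: loc=B A=clear B=clear
[2] after Left: loc=A A=clear B=clear
[3] after Left: loc=A A=clear B=clear
[4] after Suck: loc=A A=clear B=clear

loc=A A=clear B=clear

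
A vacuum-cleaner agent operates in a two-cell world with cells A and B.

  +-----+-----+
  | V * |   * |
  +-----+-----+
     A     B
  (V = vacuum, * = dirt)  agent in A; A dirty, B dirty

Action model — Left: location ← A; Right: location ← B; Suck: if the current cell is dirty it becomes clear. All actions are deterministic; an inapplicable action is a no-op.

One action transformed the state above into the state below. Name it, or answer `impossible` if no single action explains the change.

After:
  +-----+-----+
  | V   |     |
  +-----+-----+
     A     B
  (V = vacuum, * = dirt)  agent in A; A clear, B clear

try  Left: <A|dirty|dirty>
try Right: <B|dirty|dirty>
try  Suck: <A|clear|dirty>
no single action produces the after-state

impossible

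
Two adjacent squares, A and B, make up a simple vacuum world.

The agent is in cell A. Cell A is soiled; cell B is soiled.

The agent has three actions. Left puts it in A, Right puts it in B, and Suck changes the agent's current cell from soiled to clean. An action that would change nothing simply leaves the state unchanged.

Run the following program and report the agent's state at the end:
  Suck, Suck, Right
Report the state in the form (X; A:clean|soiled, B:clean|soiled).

[1] after Suck: (A; A:clean, B:soiled)
[2] after Suck: (A; A:clean, B:soiled)
[3] after Right: (B; A:clean, B:soiled)

(B; A:clean, B:soiled)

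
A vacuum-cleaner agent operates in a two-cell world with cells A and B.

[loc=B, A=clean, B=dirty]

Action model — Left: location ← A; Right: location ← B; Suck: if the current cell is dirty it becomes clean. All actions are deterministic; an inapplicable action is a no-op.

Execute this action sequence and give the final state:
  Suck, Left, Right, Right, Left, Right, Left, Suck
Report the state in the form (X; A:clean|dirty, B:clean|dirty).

step 1/8 (Suck): (B; A:clean, B:clean)
step 2/8 (Left): (A; A:clean, B:clean)
step 3/8 (Right): (B; A:clean, B:clean)
step 4/8 (Right): (B; A:clean, B:clean)
step 5/8 (Left): (A; A:clean, B:clean)
step 6/8 (Right): (B; A:clean, B:clean)
step 7/8 (Left): (A; A:clean, B:clean)
step 8/8 (Suck): (A; A:clean, B:clean)

(A; A:clean, B:clean)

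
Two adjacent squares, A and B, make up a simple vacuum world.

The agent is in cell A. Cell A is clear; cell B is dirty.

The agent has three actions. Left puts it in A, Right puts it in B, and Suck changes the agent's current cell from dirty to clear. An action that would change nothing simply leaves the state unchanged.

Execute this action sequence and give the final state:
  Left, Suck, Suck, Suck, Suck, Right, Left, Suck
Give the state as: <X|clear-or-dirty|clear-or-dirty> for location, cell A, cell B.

[1] after Left: <A|clear|dirty>
[2] after Suck: <A|clear|dirty>
[3] after Suck: <A|clear|dirty>
[4] after Suck: <A|clear|dirty>
[5] after Suck: <A|clear|dirty>
[6] after Right: <B|clear|dirty>
[7] after Left: <A|clear|dirty>
[8] after Suck: <A|clear|dirty>

<A|clear|dirty>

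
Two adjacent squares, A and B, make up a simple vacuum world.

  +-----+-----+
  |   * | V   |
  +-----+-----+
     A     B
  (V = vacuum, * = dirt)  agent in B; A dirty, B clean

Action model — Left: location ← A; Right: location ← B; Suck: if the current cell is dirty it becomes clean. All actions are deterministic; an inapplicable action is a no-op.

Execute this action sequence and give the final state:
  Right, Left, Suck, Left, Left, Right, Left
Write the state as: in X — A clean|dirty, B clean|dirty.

[1] after Right: in B — A dirty, B clean
[2] after Left: in A — A dirty, B clean
[3] after Suck: in A — A clean, B clean
[4] after Left: in A — A clean, B clean
[5] after Left: in A — A clean, B clean
[6] after Right: in B — A clean, B clean
[7] after Left: in A — A clean, B clean

in A — A clean, B clean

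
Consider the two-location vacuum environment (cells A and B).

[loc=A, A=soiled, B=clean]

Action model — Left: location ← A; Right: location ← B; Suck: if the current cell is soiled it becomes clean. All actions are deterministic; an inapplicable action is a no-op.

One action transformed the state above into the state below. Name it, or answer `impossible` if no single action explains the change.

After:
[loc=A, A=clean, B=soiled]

try  Left: in A — A soiled, B clean
try Right: in B — A soiled, B clean
try  Suck: in A — A clean, B clean
no single action produces the after-state

impossible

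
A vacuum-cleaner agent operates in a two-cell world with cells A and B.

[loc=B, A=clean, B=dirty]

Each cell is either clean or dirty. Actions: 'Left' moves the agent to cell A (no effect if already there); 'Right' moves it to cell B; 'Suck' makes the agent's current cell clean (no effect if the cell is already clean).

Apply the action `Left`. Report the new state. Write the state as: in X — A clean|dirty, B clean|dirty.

in A — A clean, B dirty

start: in B — A clean, B dirty
[1] after Left: in A — A clean, B dirty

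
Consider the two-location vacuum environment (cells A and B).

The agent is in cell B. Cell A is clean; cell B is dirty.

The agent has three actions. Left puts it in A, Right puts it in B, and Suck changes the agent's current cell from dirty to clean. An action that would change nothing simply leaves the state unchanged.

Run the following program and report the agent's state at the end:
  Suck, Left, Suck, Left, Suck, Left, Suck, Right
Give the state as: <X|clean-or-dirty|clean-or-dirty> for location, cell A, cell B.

1. Suck → <B|clean|clean>
2. Left → <A|clean|clean>
3. Suck → <A|clean|clean>
4. Left → <A|clean|clean>
5. Suck → <A|clean|clean>
6. Left → <A|clean|clean>
7. Suck → <A|clean|clean>
8. Right → <B|clean|clean>

<B|clean|clean>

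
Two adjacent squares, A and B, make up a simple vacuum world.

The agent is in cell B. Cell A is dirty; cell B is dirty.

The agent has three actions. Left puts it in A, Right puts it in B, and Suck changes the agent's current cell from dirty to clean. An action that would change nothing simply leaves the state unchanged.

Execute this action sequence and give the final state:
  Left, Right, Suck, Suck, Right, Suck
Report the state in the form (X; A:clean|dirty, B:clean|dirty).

(B; A:dirty, B:clean)

1) do Left; now (A; A:dirty, B:dirty)
2) do Right; now (B; A:dirty, B:dirty)
3) do Suck; now (B; A:dirty, B:clean)
4) do Suck; now (B; A:dirty, B:clean)
5) do Right; now (B; A:dirty, B:clean)
6) do Suck; now (B; A:dirty, B:clean)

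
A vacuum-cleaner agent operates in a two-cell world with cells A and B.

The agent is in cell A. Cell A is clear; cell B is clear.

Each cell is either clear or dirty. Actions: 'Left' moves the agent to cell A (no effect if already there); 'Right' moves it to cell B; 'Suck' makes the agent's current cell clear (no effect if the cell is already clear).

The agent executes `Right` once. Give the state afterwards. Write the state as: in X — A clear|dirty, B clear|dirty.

start: in A — A clear, B clear
[1] after Right: in B — A clear, B clear

in B — A clear, B clear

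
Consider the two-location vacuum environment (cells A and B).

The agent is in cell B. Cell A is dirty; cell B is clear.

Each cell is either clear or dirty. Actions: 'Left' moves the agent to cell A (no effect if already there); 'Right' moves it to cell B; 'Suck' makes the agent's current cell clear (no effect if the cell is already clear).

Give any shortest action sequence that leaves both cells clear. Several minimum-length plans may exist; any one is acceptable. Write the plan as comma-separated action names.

step 1/2 (Left): <A|dirty|clear>
step 2/2 (Suck): <A|clear|clear>
min 2: go A then Suck

Left, Suck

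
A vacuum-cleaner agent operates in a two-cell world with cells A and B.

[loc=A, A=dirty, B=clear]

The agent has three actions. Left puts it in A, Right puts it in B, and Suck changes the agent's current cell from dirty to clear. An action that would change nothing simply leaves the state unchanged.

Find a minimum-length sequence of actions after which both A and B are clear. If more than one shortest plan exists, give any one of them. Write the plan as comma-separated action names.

1) do Suck; now <A|clear|clear>
min 1: A is dirty, one Suck

Suck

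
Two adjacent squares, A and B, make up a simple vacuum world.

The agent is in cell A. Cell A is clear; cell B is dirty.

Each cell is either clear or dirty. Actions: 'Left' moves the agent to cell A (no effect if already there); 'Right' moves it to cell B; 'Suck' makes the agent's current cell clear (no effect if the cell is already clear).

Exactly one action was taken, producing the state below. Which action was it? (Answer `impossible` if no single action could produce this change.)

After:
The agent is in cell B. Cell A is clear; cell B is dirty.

try  Left: <A|clear|dirty>
try Right: <B|clear|dirty>  ← match
try  Suck: <A|clear|dirty>

Right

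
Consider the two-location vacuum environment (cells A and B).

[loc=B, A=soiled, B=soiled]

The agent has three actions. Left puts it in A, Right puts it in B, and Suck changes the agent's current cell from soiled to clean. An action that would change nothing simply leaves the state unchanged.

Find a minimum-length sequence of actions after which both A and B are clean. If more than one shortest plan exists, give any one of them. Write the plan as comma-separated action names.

1. Suck → <B|soiled|clean>
2. Left → <A|soiled|clean>
3. Suck → <A|clean|clean>
min 3: Suck B + move + Suck A

Suck, Left, Suck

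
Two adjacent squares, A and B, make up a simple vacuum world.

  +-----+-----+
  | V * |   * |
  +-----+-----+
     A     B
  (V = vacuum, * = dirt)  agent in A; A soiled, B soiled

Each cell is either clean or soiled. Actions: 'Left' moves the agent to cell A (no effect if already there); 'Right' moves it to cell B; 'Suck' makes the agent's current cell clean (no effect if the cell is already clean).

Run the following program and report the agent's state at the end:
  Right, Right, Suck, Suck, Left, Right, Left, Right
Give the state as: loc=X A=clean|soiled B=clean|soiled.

loc=B A=soiled B=clean

Right (#1): loc=B A=soiled B=soiled
Right (#2): loc=B A=soiled B=soiled
Suck (#3): loc=B A=soiled B=clean
Suck (#4): loc=B A=soiled B=clean
Left (#5): loc=A A=soiled B=clean
Right (#6): loc=B A=soiled B=clean
Left (#7): loc=A A=soiled B=clean
Right (#8): loc=B A=soiled B=clean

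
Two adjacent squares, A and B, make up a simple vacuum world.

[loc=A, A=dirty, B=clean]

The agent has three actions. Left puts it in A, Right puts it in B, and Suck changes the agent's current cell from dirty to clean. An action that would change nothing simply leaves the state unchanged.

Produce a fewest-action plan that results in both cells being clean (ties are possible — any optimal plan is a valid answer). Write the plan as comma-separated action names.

t=1 Suck ⇒ in A — A clean, B clean
min 1: A is dirty, one Suck

Suck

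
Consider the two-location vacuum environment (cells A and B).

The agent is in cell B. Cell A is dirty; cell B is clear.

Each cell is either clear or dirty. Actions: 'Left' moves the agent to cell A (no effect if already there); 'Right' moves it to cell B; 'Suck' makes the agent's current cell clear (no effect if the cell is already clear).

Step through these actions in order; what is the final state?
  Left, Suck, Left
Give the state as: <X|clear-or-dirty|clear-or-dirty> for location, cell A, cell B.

step 1/3 (Left): <A|dirty|clear>
step 2/3 (Suck): <A|clear|clear>
step 3/3 (Left): <A|clear|clear>

<A|clear|clear>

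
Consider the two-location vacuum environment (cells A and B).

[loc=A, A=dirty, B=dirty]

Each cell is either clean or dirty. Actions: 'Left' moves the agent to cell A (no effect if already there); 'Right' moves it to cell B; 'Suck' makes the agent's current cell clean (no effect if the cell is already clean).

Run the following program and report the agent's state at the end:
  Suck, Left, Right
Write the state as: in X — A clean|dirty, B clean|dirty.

step 1/3 (Suck): in A — A clean, B dirty
step 2/3 (Left): in A — A clean, B dirty
step 3/3 (Right): in B — A clean, B dirty

in B — A clean, B dirty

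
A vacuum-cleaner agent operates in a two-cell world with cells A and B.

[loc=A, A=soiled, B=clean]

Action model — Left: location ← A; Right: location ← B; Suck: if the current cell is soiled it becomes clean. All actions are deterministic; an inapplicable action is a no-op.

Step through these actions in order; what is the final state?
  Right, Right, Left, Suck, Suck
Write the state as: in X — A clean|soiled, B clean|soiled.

1) do Right; now in B — A soiled, B clean
2) do Right; now in B — A soiled, B clean
3) do Left; now in A — A soiled, B clean
4) do Suck; now in A — A clean, B clean
5) do Suck; now in A — A clean, B clean

in A — A clean, B clean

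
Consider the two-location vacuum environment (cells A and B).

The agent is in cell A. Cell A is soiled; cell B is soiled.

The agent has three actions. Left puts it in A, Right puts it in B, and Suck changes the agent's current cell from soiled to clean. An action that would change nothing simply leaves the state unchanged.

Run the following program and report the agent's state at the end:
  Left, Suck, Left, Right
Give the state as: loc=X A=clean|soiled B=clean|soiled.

loc=B A=clean B=soiled

t=1 Left ⇒ loc=A A=soiled B=soiled
t=2 Suck ⇒ loc=A A=clean B=soiled
t=3 Left ⇒ loc=A A=clean B=soiled
t=4 Right ⇒ loc=B A=clean B=soiled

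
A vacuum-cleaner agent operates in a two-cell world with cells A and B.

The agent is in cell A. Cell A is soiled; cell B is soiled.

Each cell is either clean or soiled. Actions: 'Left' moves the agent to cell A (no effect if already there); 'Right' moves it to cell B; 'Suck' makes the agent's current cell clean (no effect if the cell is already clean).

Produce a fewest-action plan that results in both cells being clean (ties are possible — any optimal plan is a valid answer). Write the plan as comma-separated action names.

1) do Suck; now <A|clean|soiled>
2) do Right; now <B|clean|soiled>
3) do Suck; now <B|clean|clean>
min 3: Suck A + move + Suck B

Suck, Right, Suck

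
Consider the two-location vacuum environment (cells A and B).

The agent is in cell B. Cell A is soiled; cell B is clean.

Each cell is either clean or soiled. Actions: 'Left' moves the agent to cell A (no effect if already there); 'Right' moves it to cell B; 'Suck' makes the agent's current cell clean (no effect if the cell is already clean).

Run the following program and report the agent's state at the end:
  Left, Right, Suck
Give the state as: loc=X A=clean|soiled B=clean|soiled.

1. Left → loc=A A=soiled B=clean
2. Right → loc=B A=soiled B=clean
3. Suck → loc=B A=soiled B=clean

loc=B A=soiled B=clean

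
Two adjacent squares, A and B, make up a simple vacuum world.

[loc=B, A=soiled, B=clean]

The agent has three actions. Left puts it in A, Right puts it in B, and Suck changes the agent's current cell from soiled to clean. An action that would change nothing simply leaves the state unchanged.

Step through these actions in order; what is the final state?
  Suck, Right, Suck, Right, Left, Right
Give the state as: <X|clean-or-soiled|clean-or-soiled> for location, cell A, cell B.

t=1 Suck ⇒ <B|soiled|clean>
t=2 Right ⇒ <B|soiled|clean>
t=3 Suck ⇒ <B|soiled|clean>
t=4 Right ⇒ <B|soiled|clean>
t=5 Left ⇒ <A|soiled|clean>
t=6 Right ⇒ <B|soiled|clean>

<B|soiled|clean>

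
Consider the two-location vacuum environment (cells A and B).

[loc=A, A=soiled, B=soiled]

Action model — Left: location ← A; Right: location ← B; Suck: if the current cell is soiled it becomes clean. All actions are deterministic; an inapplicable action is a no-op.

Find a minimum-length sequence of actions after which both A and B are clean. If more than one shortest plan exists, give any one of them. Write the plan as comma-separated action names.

[1] after Suck: in A — A clean, B soiled
[2] after Right: in B — A clean, B soiled
[3] after Suck: in B — A clean, B clean
min 3: Suck A + move + Suck B

Suck, Right, Suck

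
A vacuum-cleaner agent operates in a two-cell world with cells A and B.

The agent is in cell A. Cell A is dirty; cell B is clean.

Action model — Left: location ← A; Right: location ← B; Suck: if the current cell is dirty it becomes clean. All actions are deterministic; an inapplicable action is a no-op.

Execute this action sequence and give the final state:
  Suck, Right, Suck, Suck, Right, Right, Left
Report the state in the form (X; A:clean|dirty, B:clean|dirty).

1) do Suck; now (A; A:clean, B:clean)
2) do Right; now (B; A:clean, B:clean)
3) do Suck; now (B; A:clean, B:clean)
4) do Suck; now (B; A:clean, B:clean)
5) do Right; now (B; A:clean, B:clean)
6) do Right; now (B; A:clean, B:clean)
7) do Left; now (A; A:clean, B:clean)

(A; A:clean, B:clean)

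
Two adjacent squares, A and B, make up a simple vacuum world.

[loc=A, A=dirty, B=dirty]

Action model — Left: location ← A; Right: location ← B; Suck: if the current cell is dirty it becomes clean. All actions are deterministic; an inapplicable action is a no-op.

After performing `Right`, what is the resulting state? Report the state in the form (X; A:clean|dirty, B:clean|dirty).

start: (A; A:dirty, B:dirty)
[1] after Right: (B; A:dirty, B:dirty)

(B; A:dirty, B:dirty)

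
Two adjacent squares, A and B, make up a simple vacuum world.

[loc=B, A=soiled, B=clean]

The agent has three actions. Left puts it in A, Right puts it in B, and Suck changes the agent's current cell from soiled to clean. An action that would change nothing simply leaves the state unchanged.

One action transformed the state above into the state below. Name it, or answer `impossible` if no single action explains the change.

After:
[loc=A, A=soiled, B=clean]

Left

try  Left: loc=A A=soiled B=clean  ← match
try Right: loc=B A=soiled B=clean
try  Suck: loc=B A=soiled B=clean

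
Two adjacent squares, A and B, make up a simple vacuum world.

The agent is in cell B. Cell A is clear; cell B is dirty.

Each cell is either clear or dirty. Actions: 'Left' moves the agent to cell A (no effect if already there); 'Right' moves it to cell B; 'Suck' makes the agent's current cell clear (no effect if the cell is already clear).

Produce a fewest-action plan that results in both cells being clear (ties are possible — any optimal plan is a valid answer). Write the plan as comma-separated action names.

Suck (#1): <B|clear|clear>
min 1: B is dirty, one Suck

Suck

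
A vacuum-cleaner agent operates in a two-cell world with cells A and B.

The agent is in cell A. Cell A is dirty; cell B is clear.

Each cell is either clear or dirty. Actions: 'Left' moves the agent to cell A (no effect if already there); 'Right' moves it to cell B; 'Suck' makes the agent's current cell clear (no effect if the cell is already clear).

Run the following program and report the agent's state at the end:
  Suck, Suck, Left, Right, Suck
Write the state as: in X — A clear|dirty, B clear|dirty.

in B — A clear, B clear

1) do Suck; now in A — A clear, B clear
2) do Suck; now in A — A clear, B clear
3) do Left; now in A — A clear, B clear
4) do Right; now in B — A clear, B clear
5) do Suck; now in B — A clear, B clear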